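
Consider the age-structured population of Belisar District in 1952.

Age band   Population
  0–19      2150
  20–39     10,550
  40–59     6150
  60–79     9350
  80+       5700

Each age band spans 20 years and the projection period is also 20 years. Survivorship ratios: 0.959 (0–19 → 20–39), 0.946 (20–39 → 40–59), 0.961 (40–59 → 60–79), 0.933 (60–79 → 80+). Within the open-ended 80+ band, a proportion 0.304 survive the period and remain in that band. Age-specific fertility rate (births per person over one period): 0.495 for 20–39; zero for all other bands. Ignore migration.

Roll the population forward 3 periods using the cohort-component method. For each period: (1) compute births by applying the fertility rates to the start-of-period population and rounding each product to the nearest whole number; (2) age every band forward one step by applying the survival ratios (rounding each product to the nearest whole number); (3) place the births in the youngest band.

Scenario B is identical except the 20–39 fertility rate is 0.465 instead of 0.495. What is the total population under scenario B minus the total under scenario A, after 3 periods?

After projecting period 1:
Births: 10550 × 0.495 = 5222
20–39: 2150 × 0.959 = 2062
40–59: 10550 × 0.946 = 9980
60–79: 6150 × 0.961 = 5910
80+: 9350 × 0.933 + 5700 × 0.304 = 8724 + 1733 = 10457
Population now: 0–19=5222, 20–39=2062, 40–59=9980, 60–79=5910, 80+=10457
After projecting period 2:
Births: 2062 × 0.495 = 1021
20–39: 5222 × 0.959 = 5008
40–59: 2062 × 0.946 = 1951
60–79: 9980 × 0.961 = 9591
80+: 5910 × 0.933 + 10457 × 0.304 = 5514 + 3179 = 8693
Population now: 0–19=1021, 20–39=5008, 40–59=1951, 60–79=9591, 80+=8693
After projecting period 3:
Births: 5008 × 0.495 = 2479
20–39: 1021 × 0.959 = 979
40–59: 5008 × 0.946 = 4738
60–79: 1951 × 0.961 = 1875
80+: 9591 × 0.933 + 8693 × 0.304 = 8948 + 2643 = 11591
Population now: 0–19=2479, 20–39=979, 40–59=4738, 60–79=1875, 80+=11591
Scenario A total after 3 periods: 21662
Scenario B projection —
After projecting period 1:
Births: 10550 × 0.465 = 4906
20–39: 2150 × 0.959 = 2062
40–59: 10550 × 0.946 = 9980
60–79: 6150 × 0.961 = 5910
80+: 9350 × 0.933 + 5700 × 0.304 = 8724 + 1733 = 10457
Population now: 0–19=4906, 20–39=2062, 40–59=9980, 60–79=5910, 80+=10457
After projecting period 2:
Births: 2062 × 0.465 = 959
20–39: 4906 × 0.959 = 4705
40–59: 2062 × 0.946 = 1951
60–79: 9980 × 0.961 = 9591
80+: 5910 × 0.933 + 10457 × 0.304 = 5514 + 3179 = 8693
Population now: 0–19=959, 20–39=4705, 40–59=1951, 60–79=9591, 80+=8693
After projecting period 3:
Births: 4705 × 0.465 = 2188
20–39: 959 × 0.959 = 920
40–59: 4705 × 0.946 = 4451
60–79: 1951 × 0.961 = 1875
80+: 9591 × 0.933 + 8693 × 0.304 = 8948 + 2643 = 11591
Population now: 0–19=2188, 20–39=920, 40–59=4451, 60–79=1875, 80+=11591
Scenario B total after 3 periods: 21025
Difference B − A = 21025 − 21662 = -637

-637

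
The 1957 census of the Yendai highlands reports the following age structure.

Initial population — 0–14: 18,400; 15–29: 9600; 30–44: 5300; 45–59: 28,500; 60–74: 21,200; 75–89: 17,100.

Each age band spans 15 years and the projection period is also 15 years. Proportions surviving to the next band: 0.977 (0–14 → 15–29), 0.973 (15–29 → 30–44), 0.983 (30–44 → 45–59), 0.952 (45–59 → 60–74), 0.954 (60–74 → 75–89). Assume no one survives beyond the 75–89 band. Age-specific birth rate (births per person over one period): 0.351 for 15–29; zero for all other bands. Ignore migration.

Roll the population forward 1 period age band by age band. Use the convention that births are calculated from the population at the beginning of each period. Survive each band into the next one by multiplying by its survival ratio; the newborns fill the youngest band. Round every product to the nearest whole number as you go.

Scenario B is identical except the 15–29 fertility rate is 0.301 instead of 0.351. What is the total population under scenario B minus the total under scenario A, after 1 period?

-480

[period 1]
Births: 9600 × 0.351 = 3370
15–29: 18400 × 0.977 = 17977
30–44: 9600 × 0.973 = 9341
45–59: 5300 × 0.983 = 5210
60–74: 28500 × 0.952 = 27132
75–89: 21200 × 0.954 = 20225
Population now: 0–14=3370, 15–29=17977, 30–44=9341, 45–59=5210, 60–74=27132, 75–89=20225
Scenario A total after 1 period: 83255
Scenario B projection —
[period 1]
Births: 9600 × 0.301 = 2890
15–29: 18400 × 0.977 = 17977
30–44: 9600 × 0.973 = 9341
45–59: 5300 × 0.983 = 5210
60–74: 28500 × 0.952 = 27132
75–89: 21200 × 0.954 = 20225
Population now: 0–14=2890, 15–29=17977, 30–44=9341, 45–59=5210, 60–74=27132, 75–89=20225
Scenario B total after 1 period: 82775
Difference B − A = 82775 − 83255 = -480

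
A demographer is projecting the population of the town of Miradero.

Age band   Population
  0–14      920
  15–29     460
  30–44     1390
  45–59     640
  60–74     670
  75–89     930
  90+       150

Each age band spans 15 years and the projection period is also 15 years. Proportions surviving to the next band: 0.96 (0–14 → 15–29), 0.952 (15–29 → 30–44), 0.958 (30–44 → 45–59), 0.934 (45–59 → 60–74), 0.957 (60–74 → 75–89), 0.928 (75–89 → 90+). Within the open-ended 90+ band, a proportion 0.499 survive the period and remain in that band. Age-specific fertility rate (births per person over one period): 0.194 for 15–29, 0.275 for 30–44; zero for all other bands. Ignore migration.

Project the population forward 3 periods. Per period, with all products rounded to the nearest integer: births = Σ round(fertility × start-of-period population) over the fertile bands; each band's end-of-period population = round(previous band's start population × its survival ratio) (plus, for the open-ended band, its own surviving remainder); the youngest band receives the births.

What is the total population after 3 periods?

[period 1]
Births: 460 × 0.194 = 89 ; 1390 × 0.275 = 382 ⇒ total 471
15–29: 920 × 0.96 = 883
30–44: 460 × 0.952 = 438
45–59: 1390 × 0.958 = 1332
60–74: 640 × 0.934 = 598
75–89: 670 × 0.957 = 641
90+: 930 × 0.928 + 150 × 0.499 = 863 + 75 = 938
→ [471, 883, 438, 1332, 598, 641, 938]
[period 2]
Births: 883 × 0.194 = 171 ; 438 × 0.275 = 120 ⇒ total 291
15–29: 471 × 0.96 = 452
30–44: 883 × 0.952 = 841
45–59: 438 × 0.958 = 420
60–74: 1332 × 0.934 = 1244
75–89: 598 × 0.957 = 572
90+: 641 × 0.928 + 938 × 0.499 = 595 + 468 = 1063
→ [291, 452, 841, 420, 1244, 572, 1063]
[period 3]
Births: 452 × 0.194 = 88 ; 841 × 0.275 = 231 ⇒ total 319
15–29: 291 × 0.96 = 279
30–44: 452 × 0.952 = 430
45–59: 841 × 0.958 = 806
60–74: 420 × 0.934 = 392
75–89: 1244 × 0.957 = 1191
90+: 572 × 0.928 + 1063 × 0.499 = 531 + 530 = 1061
→ [319, 279, 430, 806, 392, 1191, 1061]
Total after period 3: 319 + 279 + 430 + 806 + 392 + 1191 + 1061 = 4478

4478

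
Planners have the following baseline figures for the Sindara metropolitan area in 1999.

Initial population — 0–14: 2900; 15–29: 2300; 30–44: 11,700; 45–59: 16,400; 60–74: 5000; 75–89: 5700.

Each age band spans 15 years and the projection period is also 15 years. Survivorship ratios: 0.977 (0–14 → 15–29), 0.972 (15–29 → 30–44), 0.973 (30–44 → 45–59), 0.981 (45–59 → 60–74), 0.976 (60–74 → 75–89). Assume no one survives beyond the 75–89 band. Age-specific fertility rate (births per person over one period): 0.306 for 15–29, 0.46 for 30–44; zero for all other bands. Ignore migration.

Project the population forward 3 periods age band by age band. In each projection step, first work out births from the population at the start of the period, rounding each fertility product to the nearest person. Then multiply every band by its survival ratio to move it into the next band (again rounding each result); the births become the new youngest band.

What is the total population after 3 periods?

26433

Call the groups 1 to 6, youngest first.
After projecting period 1:
Births: 2300 × 0.306 = 704, 11700 × 0.46 = 5382 → 6086
Group 2: 2900 × 0.977 = 2833
Group 3: 2300 × 0.972 = 2236
Group 4: 11700 × 0.973 = 11384
Group 5: 16400 × 0.981 = 16088
Group 6: 5000 × 0.976 = 4880
End of period: [6086, 2833, 2236, 11384, 16088, 4880]
After projecting period 2:
Births: 2833 × 0.306 = 867, 2236 × 0.46 = 1029 → 1896
Group 2: 6086 × 0.977 = 5946
Group 3: 2833 × 0.972 = 2754
Group 4: 2236 × 0.973 = 2176
Group 5: 11384 × 0.981 = 11168
Group 6: 16088 × 0.976 = 15702
End of period: [1896, 5946, 2754, 2176, 11168, 15702]
After projecting period 3:
Births: 5946 × 0.306 = 1819, 2754 × 0.46 = 1267 → 3086
Group 2: 1896 × 0.977 = 1852
Group 3: 5946 × 0.972 = 5780
Group 4: 2754 × 0.973 = 2680
Group 5: 2176 × 0.981 = 2135
Group 6: 11168 × 0.976 = 10900
End of period: [3086, 1852, 5780, 2680, 2135, 10900]
Total after period 3: 3086 + 1852 + 5780 + 2680 + 2135 + 10900 = 26433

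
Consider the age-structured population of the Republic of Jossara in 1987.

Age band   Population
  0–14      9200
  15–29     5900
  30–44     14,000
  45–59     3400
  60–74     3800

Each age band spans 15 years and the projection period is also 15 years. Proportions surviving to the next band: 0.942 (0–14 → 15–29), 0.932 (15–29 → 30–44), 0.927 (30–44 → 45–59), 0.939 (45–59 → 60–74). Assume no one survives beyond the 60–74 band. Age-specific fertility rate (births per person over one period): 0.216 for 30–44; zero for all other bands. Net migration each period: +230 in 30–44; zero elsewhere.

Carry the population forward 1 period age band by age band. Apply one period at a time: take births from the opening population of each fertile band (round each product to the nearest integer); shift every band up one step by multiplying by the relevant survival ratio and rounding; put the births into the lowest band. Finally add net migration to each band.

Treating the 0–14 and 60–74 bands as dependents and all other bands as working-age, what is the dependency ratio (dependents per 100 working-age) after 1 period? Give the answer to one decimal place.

[period 1]
Births: 14000 × 0.216 = 3024
15–29: 9200 × 0.942 = 8666
30–44: 5900 × 0.932 = 5499
45–59: 14000 × 0.927 = 12978
60–74: 3400 × 0.939 = 3193
Net migration: 30–44 + 230 → 5729
End of period: [3024, 8666, 5729, 12978, 3193]
Dependents (band 0–14 + band 60–74) = 3024 + 3193 = 6217; working-age = 27373; ratio = 6217/27373 × 100 = 22.7

22.7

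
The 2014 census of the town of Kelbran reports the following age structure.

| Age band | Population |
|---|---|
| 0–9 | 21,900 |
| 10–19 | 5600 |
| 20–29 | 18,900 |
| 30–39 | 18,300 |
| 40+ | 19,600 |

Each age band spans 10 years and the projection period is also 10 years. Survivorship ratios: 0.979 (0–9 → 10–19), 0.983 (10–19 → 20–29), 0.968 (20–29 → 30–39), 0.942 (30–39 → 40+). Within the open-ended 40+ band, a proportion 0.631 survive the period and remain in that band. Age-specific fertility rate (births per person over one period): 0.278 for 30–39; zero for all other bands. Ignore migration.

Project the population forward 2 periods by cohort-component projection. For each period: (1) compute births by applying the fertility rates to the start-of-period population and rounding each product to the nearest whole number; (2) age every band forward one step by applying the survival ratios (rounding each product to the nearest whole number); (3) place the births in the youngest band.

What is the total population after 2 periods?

— Period 1 —
Births: 18300 * 0.278 = 5087
10–19: 21900 * 0.979 = 21440
20–29: 5600 * 0.983 = 5505
30–39: 18900 * 0.968 = 18295
40+: 18300 * 0.942 + 19600 * 0.631 = 17239 + 12368 = 29607
Giving 5087 / 21440 / 5505 / 18295 / 29607.
— Period 2 —
Births: 18295 * 0.278 = 5086
10–19: 5087 * 0.979 = 4980
20–29: 21440 * 0.983 = 21076
30–39: 5505 * 0.968 = 5329
40+: 18295 * 0.942 + 29607 * 0.631 = 17234 + 18682 = 35916
Giving 5086 / 4980 / 21076 / 5329 / 35916.
Total after period 2: 5086 + 4980 + 21076 + 5329 + 35916 = 72387

72387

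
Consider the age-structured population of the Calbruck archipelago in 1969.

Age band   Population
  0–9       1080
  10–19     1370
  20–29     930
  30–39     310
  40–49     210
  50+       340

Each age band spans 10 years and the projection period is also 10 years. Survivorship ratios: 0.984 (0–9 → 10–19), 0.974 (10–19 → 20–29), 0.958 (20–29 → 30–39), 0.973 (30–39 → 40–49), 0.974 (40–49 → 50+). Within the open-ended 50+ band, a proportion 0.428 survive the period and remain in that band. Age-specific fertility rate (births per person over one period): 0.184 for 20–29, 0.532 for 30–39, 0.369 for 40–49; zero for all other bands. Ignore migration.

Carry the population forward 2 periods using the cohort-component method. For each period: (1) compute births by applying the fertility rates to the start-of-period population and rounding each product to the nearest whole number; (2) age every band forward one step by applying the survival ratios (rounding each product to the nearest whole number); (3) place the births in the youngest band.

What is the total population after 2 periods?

4860

Period 1.
Births: 930 × 0.184 = 171  |  310 × 0.532 = 165  |  210 × 0.369 = 77 — total 413
10–19: 1080 × 0.984 = 1063
20–29: 1370 × 0.974 = 1334
30–39: 930 × 0.958 = 891
40–49: 310 × 0.973 = 302
50+: 210 × 0.974 + 340 × 0.428 = 205 + 146 = 351
Population now: 0–9=413, 10–19=1063, 20–29=1334, 30–39=891, 40–49=302, 50+=351
Period 2.
Births: 1334 × 0.184 = 245  |  891 × 0.532 = 474  |  302 × 0.369 = 111 — total 830
10–19: 413 × 0.984 = 406
20–29: 1063 × 0.974 = 1035
30–39: 1334 × 0.958 = 1278
40–49: 891 × 0.973 = 867
50+: 302 × 0.974 + 351 × 0.428 = 294 + 150 = 444
Population now: 0–9=830, 10–19=406, 20–29=1035, 30–39=1278, 40–49=867, 50+=444
Total after period 2: 830 + 406 + 1035 + 1278 + 867 + 444 = 4860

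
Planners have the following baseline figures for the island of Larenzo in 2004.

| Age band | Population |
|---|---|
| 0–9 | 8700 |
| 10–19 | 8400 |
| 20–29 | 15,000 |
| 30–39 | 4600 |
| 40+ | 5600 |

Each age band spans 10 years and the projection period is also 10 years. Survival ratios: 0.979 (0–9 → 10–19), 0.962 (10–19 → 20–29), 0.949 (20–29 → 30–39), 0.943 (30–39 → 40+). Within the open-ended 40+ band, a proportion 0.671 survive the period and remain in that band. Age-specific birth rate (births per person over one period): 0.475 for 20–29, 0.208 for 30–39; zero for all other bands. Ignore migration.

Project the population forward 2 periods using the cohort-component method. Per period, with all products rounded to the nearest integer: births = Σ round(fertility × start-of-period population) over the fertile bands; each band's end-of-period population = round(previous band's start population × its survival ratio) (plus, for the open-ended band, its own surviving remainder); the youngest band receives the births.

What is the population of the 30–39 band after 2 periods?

7669

(Bands numbered youngest = 1 to oldest = 5.)
Period 1.
Births: 15000 × 0.475 = 7125  |  4600 × 0.208 = 957 ⇒ total 8082
Band 2: 8700 × 0.979 = 8517
Band 3: 8400 × 0.962 = 8081
Band 4: 15000 × 0.949 = 14235
Band 5: 4600 × 0.943 + 5600 × 0.671 = 4338 + 3758 = 8096
End of period: [8082, 8517, 8081, 14235, 8096]
Period 2.
Births: 8081 × 0.475 = 3838  |  14235 × 0.208 = 2961 ⇒ total 6799
Band 2: 8082 × 0.979 = 7912
Band 3: 8517 × 0.962 = 8193
Band 4: 8081 × 0.949 = 7669
Band 5: 14235 × 0.943 + 8096 × 0.671 = 13424 + 5432 = 18856
End of period: [6799, 7912, 8193, 7669, 18856]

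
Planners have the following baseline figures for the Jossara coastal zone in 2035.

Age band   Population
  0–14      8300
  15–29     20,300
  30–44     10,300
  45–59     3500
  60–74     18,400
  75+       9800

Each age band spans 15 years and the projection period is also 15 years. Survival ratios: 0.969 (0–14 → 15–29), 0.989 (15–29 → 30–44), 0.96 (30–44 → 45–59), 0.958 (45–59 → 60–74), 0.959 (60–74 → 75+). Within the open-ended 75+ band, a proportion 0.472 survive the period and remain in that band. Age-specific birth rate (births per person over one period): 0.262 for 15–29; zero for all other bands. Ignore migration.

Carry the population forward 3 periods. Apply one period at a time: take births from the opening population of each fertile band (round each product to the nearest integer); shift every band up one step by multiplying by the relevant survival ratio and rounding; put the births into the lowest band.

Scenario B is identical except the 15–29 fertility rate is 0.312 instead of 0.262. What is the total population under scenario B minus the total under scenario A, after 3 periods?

(Groups numbered youngest = 1 to oldest = 6.)
Period 1:
Births: 20300 × 0.262 = 5319
Group 2: 8300 × 0.969 = 8043
Group 3: 20300 × 0.989 = 20077
Group 4: 10300 × 0.96 = 9888
Group 5: 3500 × 0.958 = 3353
Group 6: 18400 × 0.959 + 9800 × 0.472 = 17646 + 4626 = 22272
→ [5319, 8043, 20077, 9888, 3353, 22272]
Period 2:
Births: 8043 × 0.262 = 2107
Group 2: 5319 × 0.969 = 5154
Group 3: 8043 × 0.989 = 7955
Group 4: 20077 × 0.96 = 19274
Group 5: 9888 × 0.958 = 9473
Group 6: 3353 × 0.959 + 22272 × 0.472 = 3216 + 10512 = 13728
→ [2107, 5154, 7955, 19274, 9473, 13728]
Period 3:
Births: 5154 × 0.262 = 1350
Group 2: 2107 × 0.969 = 2042
Group 3: 5154 × 0.989 = 5097
Group 4: 7955 × 0.96 = 7637
Group 5: 19274 × 0.958 = 18464
Group 6: 9473 × 0.959 + 13728 × 0.472 = 9085 + 6480 = 15565
→ [1350, 2042, 5097, 7637, 18464, 15565]
Scenario A total after 3 periods: 50155
Scenario B projection —
Period 1:
Births: 20300 × 0.312 = 6334
Group 2: 8300 × 0.969 = 8043
Group 3: 20300 × 0.989 = 20077
Group 4: 10300 × 0.96 = 9888
Group 5: 3500 × 0.958 = 3353
Group 6: 18400 × 0.959 + 9800 × 0.472 = 17646 + 4626 = 22272
→ [6334, 8043, 20077, 9888, 3353, 22272]
Period 2:
Births: 8043 × 0.312 = 2509
Group 2: 6334 × 0.969 = 6138
Group 3: 8043 × 0.989 = 7955
Group 4: 20077 × 0.96 = 19274
Group 5: 9888 × 0.958 = 9473
Group 6: 3353 × 0.959 + 22272 × 0.472 = 3216 + 10512 = 13728
→ [2509, 6138, 7955, 19274, 9473, 13728]
Period 3:
Births: 6138 × 0.312 = 1915
Group 2: 2509 × 0.969 = 2431
Group 3: 6138 × 0.989 = 6070
Group 4: 7955 × 0.96 = 7637
Group 5: 19274 × 0.958 = 18464
Group 6: 9473 × 0.959 + 13728 × 0.472 = 9085 + 6480 = 15565
→ [1915, 2431, 6070, 7637, 18464, 15565]
Scenario B total after 3 periods: 52082
Difference B − A = 52082 − 50155 = 1927

1927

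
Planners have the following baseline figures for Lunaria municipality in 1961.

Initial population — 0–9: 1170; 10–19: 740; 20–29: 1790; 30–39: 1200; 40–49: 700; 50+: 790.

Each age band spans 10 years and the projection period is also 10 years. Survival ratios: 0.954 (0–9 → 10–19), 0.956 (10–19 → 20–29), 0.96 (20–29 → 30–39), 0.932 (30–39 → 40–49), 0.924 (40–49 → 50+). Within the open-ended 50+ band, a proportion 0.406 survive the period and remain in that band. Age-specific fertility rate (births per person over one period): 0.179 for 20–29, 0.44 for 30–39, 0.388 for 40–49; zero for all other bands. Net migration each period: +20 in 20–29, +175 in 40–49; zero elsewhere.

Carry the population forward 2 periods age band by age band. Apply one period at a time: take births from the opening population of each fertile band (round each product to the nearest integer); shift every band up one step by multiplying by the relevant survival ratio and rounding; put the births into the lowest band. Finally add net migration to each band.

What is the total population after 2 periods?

(Bands numbered youngest = 1 to oldest = 6.)
— Period 1 —
Births: 1790 × 0.179 = 320, 1200 × 0.44 = 528, 700 × 0.388 = 272 ⇒ total 1120
Band 2: 1170 × 0.954 = 1116
Band 3: 740 × 0.956 = 707
Band 4: 1790 × 0.96 = 1718
Band 5: 1200 × 0.932 = 1118
Band 6: 700 × 0.924 + 790 × 0.406 = 647 + 321 = 968
Net migration: Band 3 + 20 → 727; Band 5 + 175 → 1293
Giving 1120 / 1116 / 727 / 1718 / 1293 / 968.
— Period 2 —
Births: 727 × 0.179 = 130, 1718 × 0.44 = 756, 1293 × 0.388 = 502 ⇒ total 1388
Band 2: 1120 × 0.954 = 1068
Band 3: 1116 × 0.956 = 1067
Band 4: 727 × 0.96 = 698
Band 5: 1718 × 0.932 = 1601
Band 6: 1293 × 0.924 + 968 × 0.406 = 1195 + 393 = 1588
Net migration: Band 3 + 20 → 1087; Band 5 + 175 → 1776
Giving 1388 / 1068 / 1087 / 698 / 1776 / 1588.
Total after period 2: 1388 + 1068 + 1087 + 698 + 1776 + 1588 = 7605

7605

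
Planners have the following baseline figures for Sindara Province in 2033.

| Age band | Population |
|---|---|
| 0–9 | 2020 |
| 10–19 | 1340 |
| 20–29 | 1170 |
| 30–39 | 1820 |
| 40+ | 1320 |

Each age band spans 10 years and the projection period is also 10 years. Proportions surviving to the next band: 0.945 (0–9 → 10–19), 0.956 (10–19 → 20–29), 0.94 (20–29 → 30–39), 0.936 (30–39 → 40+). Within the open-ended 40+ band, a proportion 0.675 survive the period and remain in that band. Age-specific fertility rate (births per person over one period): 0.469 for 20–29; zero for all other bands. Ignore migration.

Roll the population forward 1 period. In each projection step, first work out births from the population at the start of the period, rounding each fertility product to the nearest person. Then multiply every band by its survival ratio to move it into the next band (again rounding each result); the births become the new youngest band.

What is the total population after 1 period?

7434

Period 1:
Births: 1170 × 0.469 = 549
10–19: 2020 × 0.945 = 1909
20–29: 1340 × 0.956 = 1281
30–39: 1170 × 0.94 = 1100
40+: 1820 × 0.936 + 1320 × 0.675 = 1704 + 891 = 2595
Population now: 0–9=549, 10–19=1909, 20–29=1281, 30–39=1100, 40+=2595
Total after period 1: 549 + 1909 + 1281 + 1100 + 2595 = 7434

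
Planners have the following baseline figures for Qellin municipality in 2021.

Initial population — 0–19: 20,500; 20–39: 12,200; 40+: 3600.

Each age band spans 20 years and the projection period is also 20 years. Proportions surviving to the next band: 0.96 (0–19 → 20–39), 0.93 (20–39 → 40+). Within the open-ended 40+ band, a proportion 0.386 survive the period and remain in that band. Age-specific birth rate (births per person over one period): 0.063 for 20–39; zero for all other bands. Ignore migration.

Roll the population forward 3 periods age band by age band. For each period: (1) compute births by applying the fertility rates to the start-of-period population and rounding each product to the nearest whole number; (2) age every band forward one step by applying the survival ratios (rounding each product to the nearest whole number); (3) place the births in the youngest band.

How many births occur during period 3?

[period 1]
Births: 12200 × 0.063 = 769
20–39: 20500 × 0.96 = 19680
40+: 12200 × 0.93 + 3600 × 0.386 = 11346 + 1390 = 12736
End of period: [769, 19680, 12736]
[period 2]
Births: 19680 × 0.063 = 1240
20–39: 769 × 0.96 = 738
40+: 19680 × 0.93 + 12736 × 0.386 = 18302 + 4916 = 23218
End of period: [1240, 738, 23218]
[period 3]
Births: 738 × 0.063 = 46
20–39: 1240 × 0.96 = 1190
40+: 738 × 0.93 + 23218 × 0.386 = 686 + 8962 = 9648
End of period: [46, 1190, 9648]

46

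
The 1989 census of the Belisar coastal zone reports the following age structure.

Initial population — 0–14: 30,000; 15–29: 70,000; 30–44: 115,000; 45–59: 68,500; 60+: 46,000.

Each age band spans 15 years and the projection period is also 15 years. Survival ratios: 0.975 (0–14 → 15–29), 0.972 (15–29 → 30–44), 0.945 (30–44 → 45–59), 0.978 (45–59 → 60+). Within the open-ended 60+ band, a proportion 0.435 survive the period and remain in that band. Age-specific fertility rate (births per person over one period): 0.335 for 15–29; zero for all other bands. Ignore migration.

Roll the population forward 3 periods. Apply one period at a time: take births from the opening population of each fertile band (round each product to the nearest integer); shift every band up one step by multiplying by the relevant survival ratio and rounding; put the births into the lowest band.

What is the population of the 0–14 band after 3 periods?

— Period 1 —
Births: 70000 * 0.335 = 23450
15–29: 30000 * 0.975 = 29250
30–44: 70000 * 0.972 = 68040
45–59: 115000 * 0.945 = 108675
60+: 68500 * 0.978 + 46000 * 0.435 = 66993 + 20010 = 87003
Population now: 0–14=23450, 15–29=29250, 30–44=68040, 45–59=108675, 60+=87003
— Period 2 —
Births: 29250 * 0.335 = 9799
15–29: 23450 * 0.975 = 22864
30–44: 29250 * 0.972 = 28431
45–59: 68040 * 0.945 = 64298
60+: 108675 * 0.978 + 87003 * 0.435 = 106284 + 37846 = 144130
Population now: 0–14=9799, 15–29=22864, 30–44=28431, 45–59=64298, 60+=144130
— Period 3 —
Births: 22864 * 0.335 = 7659
15–29: 9799 * 0.975 = 9554
30–44: 22864 * 0.972 = 22224
45–59: 28431 * 0.945 = 26867
60+: 64298 * 0.978 + 144130 * 0.435 = 62883 + 62697 = 125580
Population now: 0–14=7659, 15–29=9554, 30–44=22224, 45–59=26867, 60+=125580

7659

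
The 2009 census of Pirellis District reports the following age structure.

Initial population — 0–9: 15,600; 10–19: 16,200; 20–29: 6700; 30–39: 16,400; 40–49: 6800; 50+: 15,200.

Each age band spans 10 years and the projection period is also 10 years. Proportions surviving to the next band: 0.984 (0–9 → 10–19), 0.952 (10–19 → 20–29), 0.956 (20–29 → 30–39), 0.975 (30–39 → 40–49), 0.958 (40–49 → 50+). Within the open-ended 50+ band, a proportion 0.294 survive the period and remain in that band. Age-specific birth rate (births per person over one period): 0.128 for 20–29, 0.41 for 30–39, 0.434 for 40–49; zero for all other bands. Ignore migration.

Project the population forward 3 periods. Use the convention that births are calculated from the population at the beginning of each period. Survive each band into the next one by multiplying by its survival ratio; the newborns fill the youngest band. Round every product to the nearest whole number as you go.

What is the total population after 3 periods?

71627

Call the groups 1 to 6, youngest first.
[period 1]
Births: 6700 * 0.128 = 858  |  16400 * 0.41 = 6724  |  6800 * 0.434 = 2951 ⇒ total 10533
Group 2: 15600 * 0.984 = 15350
Group 3: 16200 * 0.952 = 15422
Group 4: 6700 * 0.956 = 6405
Group 5: 16400 * 0.975 = 15990
Group 6: 6800 * 0.958 + 15200 * 0.294 = 6514 + 4469 = 10983
→ [10533, 15350, 15422, 6405, 15990, 10983]
[period 2]
Births: 15422 * 0.128 = 1974  |  6405 * 0.41 = 2626  |  15990 * 0.434 = 6940 ⇒ total 11540
Group 2: 10533 * 0.984 = 10364
Group 3: 15350 * 0.952 = 14613
Group 4: 15422 * 0.956 = 14743
Group 5: 6405 * 0.975 = 6245
Group 6: 15990 * 0.958 + 10983 * 0.294 = 15318 + 3229 = 18547
→ [11540, 10364, 14613, 14743, 6245, 18547]
[period 3]
Births: 14613 * 0.128 = 1870  |  14743 * 0.41 = 6045  |  6245 * 0.434 = 2710 ⇒ total 10625
Group 2: 11540 * 0.984 = 11355
Group 3: 10364 * 0.952 = 9867
Group 4: 14613 * 0.956 = 13970
Group 5: 14743 * 0.975 = 14374
Group 6: 6245 * 0.958 + 18547 * 0.294 = 5983 + 5453 = 11436
→ [10625, 11355, 9867, 13970, 14374, 11436]
Total after period 3: 10625 + 11355 + 9867 + 13970 + 14374 + 11436 = 71627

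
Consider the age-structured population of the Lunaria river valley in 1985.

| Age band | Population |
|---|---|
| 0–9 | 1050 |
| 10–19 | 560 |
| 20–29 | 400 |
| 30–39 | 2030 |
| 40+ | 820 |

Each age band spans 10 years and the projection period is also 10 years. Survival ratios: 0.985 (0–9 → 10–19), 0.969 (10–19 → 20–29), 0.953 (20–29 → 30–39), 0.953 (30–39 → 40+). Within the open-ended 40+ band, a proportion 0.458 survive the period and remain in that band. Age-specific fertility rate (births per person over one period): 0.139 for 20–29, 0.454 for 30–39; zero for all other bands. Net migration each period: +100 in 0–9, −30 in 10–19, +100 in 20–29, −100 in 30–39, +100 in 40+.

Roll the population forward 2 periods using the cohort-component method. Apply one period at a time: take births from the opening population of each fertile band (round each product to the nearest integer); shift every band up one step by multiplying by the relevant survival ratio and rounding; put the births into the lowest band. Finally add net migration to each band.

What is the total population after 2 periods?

Let band 1 be 0–9 through band 5 = 40+.
[period 1]
Births: 400 * 0.139 = 56 ; 2030 * 0.454 = 922 → total 978
Band 2: 1050 * 0.985 = 1034
Band 3: 560 * 0.969 = 543
Band 4: 400 * 0.953 = 381
Band 5: 2030 * 0.953 + 820 * 0.458 = 1935 + 376 = 2311
Net migration: Band 1 + 100 → 1078; Band 2 − 30 → 1004; Band 3 + 100 → 643; Band 4 − 100 → 281; Band 5 + 100 → 2411
→ [1078, 1004, 643, 281, 2411]
[period 2]
Births: 643 * 0.139 = 89 ; 281 * 0.454 = 128 → total 217
Band 2: 1078 * 0.985 = 1062
Band 3: 1004 * 0.969 = 973
Band 4: 643 * 0.953 = 613
Band 5: 281 * 0.953 + 2411 * 0.458 = 268 + 1104 = 1372
Net migration: Band 1 + 100 → 317; Band 2 − 30 → 1032; Band 3 + 100 → 1073; Band 4 − 100 → 513; Band 5 + 100 → 1472
→ [317, 1032, 1073, 513, 1472]
Total after period 2: 317 + 1032 + 1073 + 513 + 1472 = 4407

4407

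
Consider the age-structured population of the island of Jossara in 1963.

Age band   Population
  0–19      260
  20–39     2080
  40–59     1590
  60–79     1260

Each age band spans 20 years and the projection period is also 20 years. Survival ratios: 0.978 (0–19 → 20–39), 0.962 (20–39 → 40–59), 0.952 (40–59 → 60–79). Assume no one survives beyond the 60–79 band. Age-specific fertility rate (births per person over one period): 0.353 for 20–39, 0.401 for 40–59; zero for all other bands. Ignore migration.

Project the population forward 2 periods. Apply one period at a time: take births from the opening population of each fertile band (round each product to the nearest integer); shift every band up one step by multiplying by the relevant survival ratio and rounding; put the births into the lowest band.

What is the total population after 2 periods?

Let group 1 be 0–19 through group 4 = 60–79.
Period 1:
Births: 2080 × 0.353 = 734 ; 1590 × 0.401 = 638 — total 1372
Group 2: 260 × 0.978 = 254
Group 3: 2080 × 0.962 = 2001
Group 4: 1590 × 0.952 = 1514
Population now: 0–19=1372, 20–39=254, 40–59=2001, 60–79=1514
Period 2:
Births: 254 × 0.353 = 90 ; 2001 × 0.401 = 802 — total 892
Group 2: 1372 × 0.978 = 1342
Group 3: 254 × 0.962 = 244
Group 4: 2001 × 0.952 = 1905
Population now: 0–19=892, 20–39=1342, 40–59=244, 60–79=1905
Total after period 2: 892 + 1342 + 244 + 1905 = 4383

4383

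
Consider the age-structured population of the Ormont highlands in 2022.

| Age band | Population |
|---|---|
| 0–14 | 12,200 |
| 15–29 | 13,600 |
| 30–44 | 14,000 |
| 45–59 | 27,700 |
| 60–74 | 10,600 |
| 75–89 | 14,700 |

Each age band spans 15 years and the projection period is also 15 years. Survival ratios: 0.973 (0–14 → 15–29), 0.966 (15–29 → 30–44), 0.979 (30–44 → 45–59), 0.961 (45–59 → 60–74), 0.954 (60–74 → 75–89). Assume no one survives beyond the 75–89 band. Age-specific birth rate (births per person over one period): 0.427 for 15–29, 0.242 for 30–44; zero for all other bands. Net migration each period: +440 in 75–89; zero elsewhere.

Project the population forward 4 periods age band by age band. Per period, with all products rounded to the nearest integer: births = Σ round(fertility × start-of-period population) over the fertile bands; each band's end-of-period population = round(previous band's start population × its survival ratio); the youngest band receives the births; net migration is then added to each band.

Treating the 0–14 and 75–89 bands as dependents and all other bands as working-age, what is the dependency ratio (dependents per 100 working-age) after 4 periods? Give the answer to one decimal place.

[period 1]
Births: 13600 × 0.427 = 5807, 14000 × 0.242 = 3388 ⇒ total 9195
15–29: 12200 × 0.973 = 11871
30–44: 13600 × 0.966 = 13138
45–59: 14000 × 0.979 = 13706
60–74: 27700 × 0.961 = 26620
75–89: 10600 × 0.954 = 10112
Net migration: 75–89 + 440 → 10552
End of period: [9195, 11871, 13138, 13706, 26620, 10552]
[period 2]
Births: 11871 × 0.427 = 5069, 13138 × 0.242 = 3179 ⇒ total 8248
15–29: 9195 × 0.973 = 8947
30–44: 11871 × 0.966 = 11467
45–59: 13138 × 0.979 = 12862
60–74: 13706 × 0.961 = 13171
75–89: 26620 × 0.954 = 25395
Net migration: 75–89 + 440 → 25835
End of period: [8248, 8947, 11467, 12862, 13171, 25835]
[period 3]
Births: 8947 × 0.427 = 3820, 11467 × 0.242 = 2775 ⇒ total 6595
15–29: 8248 × 0.973 = 8025
30–44: 8947 × 0.966 = 8643
45–59: 11467 × 0.979 = 11226
60–74: 12862 × 0.961 = 12360
75–89: 13171 × 0.954 = 12565
Net migration: 75–89 + 440 → 13005
End of period: [6595, 8025, 8643, 11226, 12360, 13005]
[period 4]
Births: 8025 × 0.427 = 3427, 8643 × 0.242 = 2092 ⇒ total 5519
15–29: 6595 × 0.973 = 6417
30–44: 8025 × 0.966 = 7752
45–59: 8643 × 0.979 = 8461
60–74: 11226 × 0.961 = 10788
75–89: 12360 × 0.954 = 11791
Net migration: 75–89 + 440 → 12231
End of period: [5519, 6417, 7752, 8461, 10788, 12231]
Dependents (band 0–14 + band 75–89) = 5519 + 12231 = 17750; working-age = 33418; ratio = 17750/33418 × 100 = 53.1

53.1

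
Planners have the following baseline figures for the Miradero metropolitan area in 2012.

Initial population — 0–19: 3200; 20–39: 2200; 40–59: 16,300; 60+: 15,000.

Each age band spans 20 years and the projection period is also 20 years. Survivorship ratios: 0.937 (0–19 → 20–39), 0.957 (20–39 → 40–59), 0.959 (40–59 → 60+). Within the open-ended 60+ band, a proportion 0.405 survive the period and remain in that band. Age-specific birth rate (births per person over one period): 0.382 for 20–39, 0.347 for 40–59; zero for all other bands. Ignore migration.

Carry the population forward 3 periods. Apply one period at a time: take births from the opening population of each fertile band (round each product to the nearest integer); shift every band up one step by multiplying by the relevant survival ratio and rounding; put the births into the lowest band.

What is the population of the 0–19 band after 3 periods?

3321

Let group 1 be 0–19 through group 4 = 60+.
After projecting period 1:
Births: 2200 × 0.382 = 840, 16300 × 0.347 = 5656 → total 6496
Group 2: 3200 × 0.937 = 2998
Group 3: 2200 × 0.957 = 2105
Group 4: 16300 × 0.959 + 15000 × 0.405 = 15632 + 6075 = 21707
End of period: [6496, 2998, 2105, 21707]
After projecting period 2:
Births: 2998 × 0.382 = 1145, 2105 × 0.347 = 730 → total 1875
Group 2: 6496 × 0.937 = 6087
Group 3: 2998 × 0.957 = 2869
Group 4: 2105 × 0.959 + 21707 × 0.405 = 2019 + 8791 = 10810
End of period: [1875, 6087, 2869, 10810]
After projecting period 3:
Births: 6087 × 0.382 = 2325, 2869 × 0.347 = 996 → total 3321
Group 2: 1875 × 0.937 = 1757
Group 3: 6087 × 0.957 = 5825
Group 4: 2869 × 0.959 + 10810 × 0.405 = 2751 + 4378 = 7129
End of period: [3321, 1757, 5825, 7129]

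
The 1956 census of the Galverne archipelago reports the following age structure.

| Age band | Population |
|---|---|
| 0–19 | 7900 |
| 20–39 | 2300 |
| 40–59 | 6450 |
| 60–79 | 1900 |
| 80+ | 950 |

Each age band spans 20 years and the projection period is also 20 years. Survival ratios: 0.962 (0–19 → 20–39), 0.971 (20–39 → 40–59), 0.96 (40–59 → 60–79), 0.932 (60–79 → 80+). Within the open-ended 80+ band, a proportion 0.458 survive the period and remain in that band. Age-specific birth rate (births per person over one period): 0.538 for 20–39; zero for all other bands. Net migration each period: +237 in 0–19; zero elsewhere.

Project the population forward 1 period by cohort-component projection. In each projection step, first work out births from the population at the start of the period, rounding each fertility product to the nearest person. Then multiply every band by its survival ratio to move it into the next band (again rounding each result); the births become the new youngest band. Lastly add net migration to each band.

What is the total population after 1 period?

19705

Call the bands 1 to 5, youngest first.
After projecting period 1:
Births: 2300 * 0.538 = 1237
Band 2: 7900 * 0.962 = 7600
Band 3: 2300 * 0.971 = 2233
Band 4: 6450 * 0.96 = 6192
Band 5: 1900 * 0.932 + 950 * 0.458 = 1771 + 435 = 2206
Net migration: Band 1 + 237 → 1474
Population now: 0–19=1474, 20–39=7600, 40–59=2233, 60–79=6192, 80+=2206
Total after period 1: 1474 + 7600 + 2233 + 6192 + 2206 = 19705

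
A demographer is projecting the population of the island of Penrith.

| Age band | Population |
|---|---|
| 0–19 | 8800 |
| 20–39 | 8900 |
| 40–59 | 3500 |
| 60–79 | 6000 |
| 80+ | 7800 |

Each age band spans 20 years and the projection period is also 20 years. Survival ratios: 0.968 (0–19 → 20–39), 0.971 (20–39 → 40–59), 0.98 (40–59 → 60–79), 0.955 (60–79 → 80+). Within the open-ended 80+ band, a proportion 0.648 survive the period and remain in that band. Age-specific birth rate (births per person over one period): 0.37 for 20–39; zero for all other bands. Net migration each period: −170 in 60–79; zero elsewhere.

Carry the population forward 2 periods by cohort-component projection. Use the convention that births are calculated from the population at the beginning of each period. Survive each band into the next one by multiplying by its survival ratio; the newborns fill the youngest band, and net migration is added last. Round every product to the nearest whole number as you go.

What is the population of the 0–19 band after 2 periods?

Period 1.
Births: 8900 * 0.37 = 3293
20–39: 8800 * 0.968 = 8518
40–59: 8900 * 0.971 = 8642
60–79: 3500 * 0.98 = 3430
80+: 6000 * 0.955 + 7800 * 0.648 = 5730 + 5054 = 10784
Net migration: 60–79 − 170 → 3260
→ [3293, 8518, 8642, 3260, 10784]
Period 2.
Births: 8518 * 0.37 = 3152
20–39: 3293 * 0.968 = 3188
40–59: 8518 * 0.971 = 8271
60–79: 8642 * 0.98 = 8469
80+: 3260 * 0.955 + 10784 * 0.648 = 3113 + 6988 = 10101
Net migration: 60–79 − 170 → 8299
→ [3152, 3188, 8271, 8299, 10101]

3152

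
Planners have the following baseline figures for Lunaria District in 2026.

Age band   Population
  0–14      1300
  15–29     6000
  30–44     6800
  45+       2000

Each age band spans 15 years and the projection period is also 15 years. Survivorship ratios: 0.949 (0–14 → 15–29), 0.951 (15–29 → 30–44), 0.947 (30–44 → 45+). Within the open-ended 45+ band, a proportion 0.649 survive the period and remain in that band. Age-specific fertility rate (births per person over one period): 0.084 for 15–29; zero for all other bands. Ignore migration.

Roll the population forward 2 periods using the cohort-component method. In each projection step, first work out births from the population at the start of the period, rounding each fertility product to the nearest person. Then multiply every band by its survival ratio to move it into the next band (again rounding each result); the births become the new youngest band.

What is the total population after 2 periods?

Let group 1 be 0–14 through group 4 = 45+.
— Period 1 —
Births: 6000 × 0.084 = 504
Group 2: 1300 × 0.949 = 1234
Group 3: 6000 × 0.951 = 5706
Group 4: 6800 × 0.947 + 2000 × 0.649 = 6440 + 1298 = 7738
→ [504, 1234, 5706, 7738]
— Period 2 —
Births: 1234 × 0.084 = 104
Group 2: 504 × 0.949 = 478
Group 3: 1234 × 0.951 = 1174
Group 4: 5706 × 0.947 + 7738 × 0.649 = 5404 + 5022 = 10426
→ [104, 478, 1174, 10426]
Total after period 2: 104 + 478 + 1174 + 10426 = 12182

12182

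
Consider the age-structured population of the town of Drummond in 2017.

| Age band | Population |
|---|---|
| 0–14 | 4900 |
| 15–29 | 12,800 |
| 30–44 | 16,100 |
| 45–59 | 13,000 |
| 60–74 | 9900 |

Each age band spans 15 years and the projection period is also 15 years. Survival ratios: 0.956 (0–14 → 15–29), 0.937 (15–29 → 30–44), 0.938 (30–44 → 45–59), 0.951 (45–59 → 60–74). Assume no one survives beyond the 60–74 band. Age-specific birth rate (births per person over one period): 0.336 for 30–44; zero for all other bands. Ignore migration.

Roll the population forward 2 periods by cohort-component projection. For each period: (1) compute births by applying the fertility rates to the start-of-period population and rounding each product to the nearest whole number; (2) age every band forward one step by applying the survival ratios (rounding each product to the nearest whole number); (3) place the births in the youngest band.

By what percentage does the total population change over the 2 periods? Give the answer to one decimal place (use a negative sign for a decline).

Call the groups 1 to 5, youngest first.
Period 1.
Births: 16100 × 0.336 = 5410
Group 2: 4900 × 0.956 = 4684
Group 3: 12800 × 0.937 = 11994
Group 4: 16100 × 0.938 = 15102
Group 5: 13000 × 0.951 = 12363
End of period: [5410, 4684, 11994, 15102, 12363]
Period 2.
Births: 11994 × 0.336 = 4030
Group 2: 5410 × 0.956 = 5172
Group 3: 4684 × 0.937 = 4389
Group 4: 11994 × 0.938 = 11250
Group 5: 15102 × 0.951 = 14362
End of period: [4030, 5172, 4389, 11250, 14362]
Total: 56700 → 39203; change = -17497; percentage change = -30.9%

-30.9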